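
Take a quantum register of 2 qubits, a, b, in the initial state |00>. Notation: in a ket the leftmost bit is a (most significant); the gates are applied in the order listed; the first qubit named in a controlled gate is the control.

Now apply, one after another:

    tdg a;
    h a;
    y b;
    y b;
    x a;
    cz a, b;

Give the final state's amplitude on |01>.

|01> carries amplitude 0 in the final state.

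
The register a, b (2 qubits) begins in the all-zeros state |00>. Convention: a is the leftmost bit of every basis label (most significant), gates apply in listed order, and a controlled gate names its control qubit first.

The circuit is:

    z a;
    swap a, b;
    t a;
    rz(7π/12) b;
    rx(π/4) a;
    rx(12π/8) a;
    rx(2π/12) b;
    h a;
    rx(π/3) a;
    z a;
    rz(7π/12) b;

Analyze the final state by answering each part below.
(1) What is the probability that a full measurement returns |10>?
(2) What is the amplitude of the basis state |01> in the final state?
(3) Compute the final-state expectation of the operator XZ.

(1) The probability of measuring |10> is 3*sqrt(2)/32 + sqrt(6)/16 + sqrt(3)/8 + 1/4.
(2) |01> carries amplitude -sqrt(2*sqrt(2) + 4)/8 + sqrt(4 - 2*sqrt(2))/16 + sqrt(6*sqrt(2) + 12)/16 - I*sqrt(6*sqrt(2) + 12)/16 + I*sqrt(4 - 2*sqrt(2))/16 + I*sqrt(2*sqrt(2) + 4)/8 in the final state.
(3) The observable XZ averages to -sqrt(6)/4.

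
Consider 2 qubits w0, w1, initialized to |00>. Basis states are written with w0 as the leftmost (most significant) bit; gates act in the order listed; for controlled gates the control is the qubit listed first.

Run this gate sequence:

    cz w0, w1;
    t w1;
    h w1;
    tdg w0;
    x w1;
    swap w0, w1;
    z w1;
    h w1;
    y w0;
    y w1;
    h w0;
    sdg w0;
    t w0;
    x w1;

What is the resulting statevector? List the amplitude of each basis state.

After the circuit, the state carries amplitude 0 on |00>, 0 on |01>, -sqrt(2)*exp(3*I*pi/4)/2 on |10>, sqrt(2)*exp(3*I*pi/4)/2 on |11>.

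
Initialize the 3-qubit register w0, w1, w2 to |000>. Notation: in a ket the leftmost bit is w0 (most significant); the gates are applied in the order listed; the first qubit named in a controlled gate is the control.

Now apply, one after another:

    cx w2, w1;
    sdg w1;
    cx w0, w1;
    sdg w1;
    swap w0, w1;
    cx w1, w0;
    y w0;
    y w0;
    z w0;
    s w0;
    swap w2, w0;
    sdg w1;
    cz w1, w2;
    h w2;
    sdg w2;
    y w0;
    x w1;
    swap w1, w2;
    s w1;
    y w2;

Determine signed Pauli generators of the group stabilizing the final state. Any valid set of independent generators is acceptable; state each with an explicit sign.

The stabilizer group can be generated by +IXI, -ZII, +IIZ, among other valid generating sets.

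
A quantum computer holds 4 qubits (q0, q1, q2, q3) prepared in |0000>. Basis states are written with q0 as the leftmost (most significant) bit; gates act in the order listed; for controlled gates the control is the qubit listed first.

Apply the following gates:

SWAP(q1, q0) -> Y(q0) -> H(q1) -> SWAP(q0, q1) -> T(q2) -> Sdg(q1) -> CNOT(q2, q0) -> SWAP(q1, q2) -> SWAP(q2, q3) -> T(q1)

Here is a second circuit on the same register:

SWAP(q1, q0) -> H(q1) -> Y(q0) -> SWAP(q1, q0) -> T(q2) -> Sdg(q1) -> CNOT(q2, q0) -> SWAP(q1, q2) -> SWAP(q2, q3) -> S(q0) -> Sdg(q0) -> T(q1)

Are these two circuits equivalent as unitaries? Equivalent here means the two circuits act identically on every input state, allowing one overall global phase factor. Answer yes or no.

Yes: on every input state the two circuits agree up to one overall phase factor.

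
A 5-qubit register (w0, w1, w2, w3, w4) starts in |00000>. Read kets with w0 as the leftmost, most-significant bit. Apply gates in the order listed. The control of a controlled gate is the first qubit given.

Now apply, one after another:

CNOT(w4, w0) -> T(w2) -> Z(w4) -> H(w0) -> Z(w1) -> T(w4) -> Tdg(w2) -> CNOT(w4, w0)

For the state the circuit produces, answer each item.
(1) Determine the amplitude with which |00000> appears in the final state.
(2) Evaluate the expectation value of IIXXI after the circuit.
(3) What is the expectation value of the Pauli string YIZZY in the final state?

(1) The amplitude on |00000> is sqrt(2)/2.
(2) The observable IIXXI averages to 0.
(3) The observable YIZZY averages to 0.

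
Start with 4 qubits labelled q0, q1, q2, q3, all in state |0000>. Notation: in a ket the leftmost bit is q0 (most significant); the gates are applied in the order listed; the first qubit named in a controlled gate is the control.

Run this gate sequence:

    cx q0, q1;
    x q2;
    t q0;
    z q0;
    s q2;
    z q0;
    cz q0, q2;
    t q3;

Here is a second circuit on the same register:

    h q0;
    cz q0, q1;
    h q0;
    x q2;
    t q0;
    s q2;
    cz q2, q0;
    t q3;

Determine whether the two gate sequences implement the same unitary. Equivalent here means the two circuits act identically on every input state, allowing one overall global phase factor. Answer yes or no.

No, they are not equivalent — no single phase factor reconciles the two unitaries.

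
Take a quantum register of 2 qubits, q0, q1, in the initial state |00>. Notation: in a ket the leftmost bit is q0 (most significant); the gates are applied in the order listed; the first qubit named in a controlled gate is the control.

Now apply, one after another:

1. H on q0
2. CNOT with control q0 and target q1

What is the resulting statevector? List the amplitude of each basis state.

The resulting statevector has amplitude sqrt(2)/2 on |00>, 0 on |01>, 0 on |10>, sqrt(2)/2 on |11>.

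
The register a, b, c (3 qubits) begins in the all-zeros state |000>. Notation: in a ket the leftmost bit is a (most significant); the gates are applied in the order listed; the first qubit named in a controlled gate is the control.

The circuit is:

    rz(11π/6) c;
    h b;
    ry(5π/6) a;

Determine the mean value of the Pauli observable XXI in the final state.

The observable XXI averages to 1/2.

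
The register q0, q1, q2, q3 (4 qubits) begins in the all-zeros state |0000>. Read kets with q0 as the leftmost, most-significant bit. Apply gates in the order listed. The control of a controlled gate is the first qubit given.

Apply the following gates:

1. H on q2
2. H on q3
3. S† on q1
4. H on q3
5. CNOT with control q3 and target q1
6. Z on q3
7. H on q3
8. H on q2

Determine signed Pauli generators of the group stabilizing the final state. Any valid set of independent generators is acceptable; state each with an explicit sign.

The stabilizer group can be generated by +IIIX, +ZIII, +IZII, +IIZI, among other valid generating sets.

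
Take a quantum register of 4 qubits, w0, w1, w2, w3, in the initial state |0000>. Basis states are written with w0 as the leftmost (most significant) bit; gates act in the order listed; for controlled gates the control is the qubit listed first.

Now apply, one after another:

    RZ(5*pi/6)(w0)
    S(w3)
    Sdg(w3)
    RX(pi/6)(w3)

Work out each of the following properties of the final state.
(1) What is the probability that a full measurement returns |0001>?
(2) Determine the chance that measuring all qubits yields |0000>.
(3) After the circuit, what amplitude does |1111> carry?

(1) The probability of measuring |0001> is 1/2 - sqrt(3)/4. Key observation: the block from step 2 through step 3 cancels to the identity and can be dropped.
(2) A full measurement returns |0000> with probability sqrt(3)/4 + 1/2.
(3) |1111> carries amplitude 0 in the final state.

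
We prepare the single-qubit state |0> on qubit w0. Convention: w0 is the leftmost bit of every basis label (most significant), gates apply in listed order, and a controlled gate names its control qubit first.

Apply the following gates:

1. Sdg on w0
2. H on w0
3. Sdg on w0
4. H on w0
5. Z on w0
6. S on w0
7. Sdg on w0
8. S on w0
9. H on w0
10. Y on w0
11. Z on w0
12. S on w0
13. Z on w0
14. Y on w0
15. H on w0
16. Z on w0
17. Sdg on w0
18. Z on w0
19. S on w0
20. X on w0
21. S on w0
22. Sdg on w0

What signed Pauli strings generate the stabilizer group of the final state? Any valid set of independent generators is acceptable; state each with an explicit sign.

The stabilizer group can be generated by +X, among other valid generating sets.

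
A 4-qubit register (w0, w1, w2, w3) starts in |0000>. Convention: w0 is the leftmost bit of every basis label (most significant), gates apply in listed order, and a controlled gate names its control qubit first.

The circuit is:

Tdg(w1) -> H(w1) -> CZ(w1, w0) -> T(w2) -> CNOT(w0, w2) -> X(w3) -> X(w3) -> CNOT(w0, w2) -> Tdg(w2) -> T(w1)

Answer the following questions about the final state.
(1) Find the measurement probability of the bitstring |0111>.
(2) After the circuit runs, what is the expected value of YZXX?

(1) The probability of measuring |0111> is 0. Key observation: gates 4-9 undo each other exactly, leaving only the rest of the circuit to track.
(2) The observable YZXX averages to 0.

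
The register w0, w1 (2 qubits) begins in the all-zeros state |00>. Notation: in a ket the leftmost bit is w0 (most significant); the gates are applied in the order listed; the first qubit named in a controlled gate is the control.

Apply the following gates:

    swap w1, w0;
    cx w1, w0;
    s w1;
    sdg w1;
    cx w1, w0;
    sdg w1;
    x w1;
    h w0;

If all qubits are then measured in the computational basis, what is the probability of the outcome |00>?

A full measurement returns |00> with probability 0. Key observation: steps 2-5 multiply out to the identity, so the circuit reduces to the remaining gates.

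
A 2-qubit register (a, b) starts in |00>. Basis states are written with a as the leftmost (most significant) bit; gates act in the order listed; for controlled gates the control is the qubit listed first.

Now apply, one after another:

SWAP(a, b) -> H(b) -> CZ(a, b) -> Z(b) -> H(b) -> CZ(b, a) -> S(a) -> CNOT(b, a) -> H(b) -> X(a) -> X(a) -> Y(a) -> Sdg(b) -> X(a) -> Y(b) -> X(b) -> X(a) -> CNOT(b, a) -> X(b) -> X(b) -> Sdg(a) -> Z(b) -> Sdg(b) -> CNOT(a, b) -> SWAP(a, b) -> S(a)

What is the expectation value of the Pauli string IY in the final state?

In the final state, IY has expectation -1. Key observation: gates 19-20 undo each other exactly, leaving only the rest of the circuit to track.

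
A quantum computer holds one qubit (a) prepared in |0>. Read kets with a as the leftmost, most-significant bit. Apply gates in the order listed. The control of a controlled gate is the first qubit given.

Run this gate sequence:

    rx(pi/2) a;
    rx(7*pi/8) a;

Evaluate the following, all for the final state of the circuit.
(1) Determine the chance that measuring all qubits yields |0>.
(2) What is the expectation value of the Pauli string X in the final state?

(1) The probability of measuring |0> is 1/2 - sqrt(2 - sqrt(2))/4.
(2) The observable X averages to 0.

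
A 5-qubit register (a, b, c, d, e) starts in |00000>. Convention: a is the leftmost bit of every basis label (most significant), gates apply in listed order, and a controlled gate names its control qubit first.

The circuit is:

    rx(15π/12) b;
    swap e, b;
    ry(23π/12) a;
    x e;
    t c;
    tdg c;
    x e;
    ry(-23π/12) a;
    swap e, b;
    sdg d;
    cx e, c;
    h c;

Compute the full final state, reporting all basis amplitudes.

After the circuit, the state carries amplitude -sqrt(4 - 2*sqrt(2))/4 on |00000>, -sqrt(4 - 2*sqrt(2))/4 on |00100>, -I*sqrt(2*sqrt(2) + 4)/4 on |01000>, -I*sqrt(2*sqrt(2) + 4)/4 on |01100>, and 0 on every other basis state.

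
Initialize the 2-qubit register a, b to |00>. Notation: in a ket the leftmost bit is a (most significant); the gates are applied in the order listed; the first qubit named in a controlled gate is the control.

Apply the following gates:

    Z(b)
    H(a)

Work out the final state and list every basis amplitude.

After the circuit, the state carries amplitude sqrt(2)/2 on |00>, 0 on |01>, sqrt(2)/2 on |10>, 0 on |11>.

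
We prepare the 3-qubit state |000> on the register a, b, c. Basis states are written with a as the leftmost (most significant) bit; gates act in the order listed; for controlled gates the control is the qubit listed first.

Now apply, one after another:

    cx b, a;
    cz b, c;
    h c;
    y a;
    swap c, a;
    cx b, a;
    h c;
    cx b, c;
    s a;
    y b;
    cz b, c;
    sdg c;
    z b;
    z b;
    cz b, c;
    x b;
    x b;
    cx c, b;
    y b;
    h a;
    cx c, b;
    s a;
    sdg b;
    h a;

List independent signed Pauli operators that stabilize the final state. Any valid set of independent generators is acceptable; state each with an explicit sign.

The final state is stabilized by the group generated by -IIY, +ZII, +IZI; other independent generating sets are equally valid.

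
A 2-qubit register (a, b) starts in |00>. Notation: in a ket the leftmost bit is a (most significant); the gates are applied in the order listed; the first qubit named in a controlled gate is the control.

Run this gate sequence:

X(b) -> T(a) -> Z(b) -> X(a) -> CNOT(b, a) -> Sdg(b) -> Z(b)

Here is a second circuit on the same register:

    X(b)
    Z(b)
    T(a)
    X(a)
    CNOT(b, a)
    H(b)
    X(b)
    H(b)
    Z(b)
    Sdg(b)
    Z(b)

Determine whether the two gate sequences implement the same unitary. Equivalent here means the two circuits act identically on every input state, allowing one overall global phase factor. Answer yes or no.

Yes — the two circuits implement the same unitary up to a global phase.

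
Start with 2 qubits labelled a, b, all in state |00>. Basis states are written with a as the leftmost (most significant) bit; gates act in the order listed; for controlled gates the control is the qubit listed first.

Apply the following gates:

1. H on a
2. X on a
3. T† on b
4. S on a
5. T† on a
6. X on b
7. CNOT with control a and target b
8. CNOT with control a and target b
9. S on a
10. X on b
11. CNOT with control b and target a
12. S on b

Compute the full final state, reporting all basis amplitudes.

The final amplitudes are sqrt(2)/2 on |00>, 0 on |01>, sqrt(2)*exp(3*I*pi/4)/2 on |10>, 0 on |11>. Key observation: steps 7-8 multiply out to the identity, so the circuit reduces to the remaining gates.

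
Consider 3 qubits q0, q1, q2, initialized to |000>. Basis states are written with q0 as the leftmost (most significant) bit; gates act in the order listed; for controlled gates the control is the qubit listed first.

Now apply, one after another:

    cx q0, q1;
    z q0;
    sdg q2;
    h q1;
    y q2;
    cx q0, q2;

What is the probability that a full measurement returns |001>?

The probability of measuring |001> is 1/2.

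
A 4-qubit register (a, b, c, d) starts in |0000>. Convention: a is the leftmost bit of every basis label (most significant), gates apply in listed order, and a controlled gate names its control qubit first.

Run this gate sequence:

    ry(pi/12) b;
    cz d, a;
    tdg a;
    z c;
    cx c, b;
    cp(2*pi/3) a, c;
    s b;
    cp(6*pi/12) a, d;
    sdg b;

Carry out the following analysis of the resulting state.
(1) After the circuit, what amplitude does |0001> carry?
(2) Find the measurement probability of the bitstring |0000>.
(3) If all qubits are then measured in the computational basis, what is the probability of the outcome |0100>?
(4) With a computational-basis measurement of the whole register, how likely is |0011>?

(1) The final state's coefficient on |0001> equals 0.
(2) A full measurement returns |0000> with probability sqrt(2)/8 + sqrt(6)/8 + 1/2.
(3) The probability of measuring |0100> is -sqrt(6)/8 - sqrt(2)/8 + 1/2.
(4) The probability of measuring |0011> is 0.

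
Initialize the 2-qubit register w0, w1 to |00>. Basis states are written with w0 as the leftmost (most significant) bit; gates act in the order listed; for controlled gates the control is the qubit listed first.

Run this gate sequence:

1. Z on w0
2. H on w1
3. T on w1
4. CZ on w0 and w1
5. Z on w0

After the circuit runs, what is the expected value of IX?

In the final state, IX has expectation sqrt(2)/2.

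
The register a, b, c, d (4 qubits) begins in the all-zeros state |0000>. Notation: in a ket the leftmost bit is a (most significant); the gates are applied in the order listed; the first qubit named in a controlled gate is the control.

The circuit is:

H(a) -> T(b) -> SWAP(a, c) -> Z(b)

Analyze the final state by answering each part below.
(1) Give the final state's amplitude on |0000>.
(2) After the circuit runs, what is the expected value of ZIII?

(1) |0000> carries amplitude sqrt(2)/2 in the final state.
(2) The observable ZIII averages to 1.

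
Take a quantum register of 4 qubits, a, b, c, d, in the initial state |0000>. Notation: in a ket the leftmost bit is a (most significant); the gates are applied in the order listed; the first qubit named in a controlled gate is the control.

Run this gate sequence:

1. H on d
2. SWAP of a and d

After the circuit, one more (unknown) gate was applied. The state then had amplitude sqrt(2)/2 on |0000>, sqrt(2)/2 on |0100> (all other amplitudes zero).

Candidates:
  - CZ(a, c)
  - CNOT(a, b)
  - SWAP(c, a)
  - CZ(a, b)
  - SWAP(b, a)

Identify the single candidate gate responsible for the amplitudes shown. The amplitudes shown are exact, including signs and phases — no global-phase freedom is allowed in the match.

The applied gate was SWAP(b, a).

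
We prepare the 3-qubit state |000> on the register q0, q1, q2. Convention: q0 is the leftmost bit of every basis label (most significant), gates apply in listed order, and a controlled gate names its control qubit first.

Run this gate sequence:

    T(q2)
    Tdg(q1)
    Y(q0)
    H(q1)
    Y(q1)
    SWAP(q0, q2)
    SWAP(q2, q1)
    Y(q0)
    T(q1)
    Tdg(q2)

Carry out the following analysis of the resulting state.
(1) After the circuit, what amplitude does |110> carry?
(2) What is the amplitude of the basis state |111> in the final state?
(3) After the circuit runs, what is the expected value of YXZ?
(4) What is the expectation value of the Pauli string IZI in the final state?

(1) |110> carries amplitude sqrt(2)*exp(3*I*pi/4)/2 in the final state.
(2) The amplitude on |111> is -sqrt(2)*I/2.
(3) The observable YXZ averages to 0.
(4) The observable IZI averages to -1.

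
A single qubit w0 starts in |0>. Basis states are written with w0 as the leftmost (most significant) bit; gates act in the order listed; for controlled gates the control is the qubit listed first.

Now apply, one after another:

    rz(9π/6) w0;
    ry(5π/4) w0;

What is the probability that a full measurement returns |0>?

A full measurement returns |0> with probability 1/2 - sqrt(2)/4.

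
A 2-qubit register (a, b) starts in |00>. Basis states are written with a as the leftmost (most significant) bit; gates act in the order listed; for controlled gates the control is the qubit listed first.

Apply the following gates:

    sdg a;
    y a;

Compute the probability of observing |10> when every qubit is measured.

A full measurement returns |10> with probability 1.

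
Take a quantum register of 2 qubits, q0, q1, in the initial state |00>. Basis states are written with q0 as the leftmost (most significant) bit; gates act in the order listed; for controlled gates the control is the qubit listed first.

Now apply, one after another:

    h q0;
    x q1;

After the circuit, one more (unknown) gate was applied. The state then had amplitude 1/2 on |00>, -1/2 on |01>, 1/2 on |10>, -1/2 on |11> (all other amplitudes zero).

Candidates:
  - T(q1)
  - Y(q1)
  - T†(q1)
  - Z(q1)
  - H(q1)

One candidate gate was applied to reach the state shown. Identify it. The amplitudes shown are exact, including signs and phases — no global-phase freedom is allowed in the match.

The applied gate was H(q1).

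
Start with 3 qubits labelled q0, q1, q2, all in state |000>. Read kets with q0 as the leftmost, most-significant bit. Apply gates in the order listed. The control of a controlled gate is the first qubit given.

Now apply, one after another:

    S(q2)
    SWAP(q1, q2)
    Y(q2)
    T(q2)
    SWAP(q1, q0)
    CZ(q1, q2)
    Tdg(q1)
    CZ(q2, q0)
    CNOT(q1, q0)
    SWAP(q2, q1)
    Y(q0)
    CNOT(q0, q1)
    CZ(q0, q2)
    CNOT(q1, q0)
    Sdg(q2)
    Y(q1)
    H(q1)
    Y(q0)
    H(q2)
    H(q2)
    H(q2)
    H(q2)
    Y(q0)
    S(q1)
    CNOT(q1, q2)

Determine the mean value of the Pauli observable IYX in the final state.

The expectation value of IYX is -1. Key observation: gates 18-23 undo each other exactly, leaving only the rest of the circuit to track.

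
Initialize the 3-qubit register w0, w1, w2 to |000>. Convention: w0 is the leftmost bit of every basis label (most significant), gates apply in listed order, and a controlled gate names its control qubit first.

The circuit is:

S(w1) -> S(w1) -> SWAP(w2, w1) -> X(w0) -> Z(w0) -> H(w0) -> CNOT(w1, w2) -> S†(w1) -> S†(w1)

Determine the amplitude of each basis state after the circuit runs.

After the circuit, the state carries amplitude -sqrt(2)/2 on |000>, sqrt(2)/2 on |100>, and 0 on every other basis state.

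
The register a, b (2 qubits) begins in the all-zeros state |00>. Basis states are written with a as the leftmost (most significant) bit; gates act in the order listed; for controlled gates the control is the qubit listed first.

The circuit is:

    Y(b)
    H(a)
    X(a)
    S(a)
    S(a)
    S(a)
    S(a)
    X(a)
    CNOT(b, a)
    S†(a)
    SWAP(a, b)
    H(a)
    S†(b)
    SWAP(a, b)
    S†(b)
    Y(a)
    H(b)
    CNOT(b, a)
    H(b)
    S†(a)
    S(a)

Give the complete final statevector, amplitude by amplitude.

After the circuit, the state carries amplitude -1/2 on |00>, -I/2 on |01>, -1/2 on |10>, -I/2 on |11>. Key observation: the block from step 4 through step 7 cancels to the identity and can be dropped.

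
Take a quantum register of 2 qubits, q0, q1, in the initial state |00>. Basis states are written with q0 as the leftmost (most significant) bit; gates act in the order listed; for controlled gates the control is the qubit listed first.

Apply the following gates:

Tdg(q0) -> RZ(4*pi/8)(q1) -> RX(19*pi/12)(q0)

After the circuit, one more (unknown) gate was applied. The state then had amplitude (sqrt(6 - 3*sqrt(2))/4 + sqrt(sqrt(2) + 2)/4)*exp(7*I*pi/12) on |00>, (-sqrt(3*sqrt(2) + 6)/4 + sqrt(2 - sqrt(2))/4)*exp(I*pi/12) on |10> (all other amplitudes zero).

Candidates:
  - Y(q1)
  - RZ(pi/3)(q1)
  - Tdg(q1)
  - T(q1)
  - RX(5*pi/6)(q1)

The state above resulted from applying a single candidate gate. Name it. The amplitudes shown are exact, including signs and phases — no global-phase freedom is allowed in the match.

It was RZ(pi/3)(q1) that produced the state shown.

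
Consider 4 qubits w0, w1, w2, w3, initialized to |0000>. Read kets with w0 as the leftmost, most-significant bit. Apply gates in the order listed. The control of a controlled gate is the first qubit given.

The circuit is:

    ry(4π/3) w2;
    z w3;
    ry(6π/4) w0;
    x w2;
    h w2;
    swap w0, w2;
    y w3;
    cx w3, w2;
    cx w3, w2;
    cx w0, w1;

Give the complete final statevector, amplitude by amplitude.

After the circuit, the state carries amplitude I*(1 - sqrt(3))/4 on |0001>, I*(-1 + sqrt(3))/4 on |0011>, I*(-sqrt(3) - 1)/4 on |1101>, I*(1 + sqrt(3))/4 on |1111>, and 0 on every other basis state. Key observation: gates 8-9 undo each other exactly, leaving only the rest of the circuit to track.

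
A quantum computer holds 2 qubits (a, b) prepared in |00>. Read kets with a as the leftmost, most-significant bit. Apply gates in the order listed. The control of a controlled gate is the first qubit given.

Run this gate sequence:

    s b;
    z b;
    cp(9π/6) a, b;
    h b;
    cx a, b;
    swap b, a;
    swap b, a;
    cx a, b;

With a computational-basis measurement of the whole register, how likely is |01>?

Outcome |01> occurs with probability 1/2.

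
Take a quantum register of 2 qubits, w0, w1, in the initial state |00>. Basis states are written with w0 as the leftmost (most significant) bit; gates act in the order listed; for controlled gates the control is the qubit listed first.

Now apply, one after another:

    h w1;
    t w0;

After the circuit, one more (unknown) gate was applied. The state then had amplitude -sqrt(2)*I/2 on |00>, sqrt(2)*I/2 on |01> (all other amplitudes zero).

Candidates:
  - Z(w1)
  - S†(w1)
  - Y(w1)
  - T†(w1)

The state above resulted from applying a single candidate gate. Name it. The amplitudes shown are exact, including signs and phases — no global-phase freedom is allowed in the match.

It was Y(w1) that produced the state shown.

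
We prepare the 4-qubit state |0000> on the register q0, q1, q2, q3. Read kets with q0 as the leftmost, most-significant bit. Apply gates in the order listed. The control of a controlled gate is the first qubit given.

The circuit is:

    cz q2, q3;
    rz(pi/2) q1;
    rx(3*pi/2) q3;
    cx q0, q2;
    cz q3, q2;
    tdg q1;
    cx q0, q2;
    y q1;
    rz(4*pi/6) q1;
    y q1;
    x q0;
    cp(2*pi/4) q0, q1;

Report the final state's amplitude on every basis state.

The resulting statevector has amplitude -sqrt(2)*exp(I*pi/12)/2 on |1000>, -sqrt(2)*exp(7*I*pi/12)/2 on |1001>, and 0 on every other basis state.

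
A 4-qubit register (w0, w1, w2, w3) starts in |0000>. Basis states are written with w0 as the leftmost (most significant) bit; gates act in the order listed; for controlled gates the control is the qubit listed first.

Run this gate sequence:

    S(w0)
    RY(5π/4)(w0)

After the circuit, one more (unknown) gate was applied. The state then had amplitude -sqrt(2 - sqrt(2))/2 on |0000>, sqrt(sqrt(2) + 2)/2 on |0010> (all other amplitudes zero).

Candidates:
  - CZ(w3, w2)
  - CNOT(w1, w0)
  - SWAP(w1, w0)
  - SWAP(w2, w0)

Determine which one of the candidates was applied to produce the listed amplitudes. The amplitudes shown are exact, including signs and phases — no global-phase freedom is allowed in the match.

The unique candidate consistent with the amplitudes is SWAP(w2, w0).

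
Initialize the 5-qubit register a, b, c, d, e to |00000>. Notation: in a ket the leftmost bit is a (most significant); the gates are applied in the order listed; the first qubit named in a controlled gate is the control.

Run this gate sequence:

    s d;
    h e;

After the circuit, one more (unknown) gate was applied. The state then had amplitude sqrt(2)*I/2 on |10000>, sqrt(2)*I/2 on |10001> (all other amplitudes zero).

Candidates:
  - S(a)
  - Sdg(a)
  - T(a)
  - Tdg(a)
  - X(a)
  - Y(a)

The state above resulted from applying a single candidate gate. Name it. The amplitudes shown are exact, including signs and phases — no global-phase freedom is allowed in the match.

The unique candidate consistent with the amplitudes is Y(a).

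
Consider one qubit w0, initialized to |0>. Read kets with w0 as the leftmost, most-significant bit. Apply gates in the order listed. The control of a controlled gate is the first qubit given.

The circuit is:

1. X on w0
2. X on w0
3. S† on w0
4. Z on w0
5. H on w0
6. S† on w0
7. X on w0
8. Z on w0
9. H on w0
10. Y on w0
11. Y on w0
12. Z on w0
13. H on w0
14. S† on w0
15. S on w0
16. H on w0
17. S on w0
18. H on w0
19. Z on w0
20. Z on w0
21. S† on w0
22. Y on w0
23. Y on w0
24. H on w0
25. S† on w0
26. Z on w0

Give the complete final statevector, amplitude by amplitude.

After the circuit, the state carries amplitude -1/2 - I/2 on |0>, 1/2 - I/2 on |1>.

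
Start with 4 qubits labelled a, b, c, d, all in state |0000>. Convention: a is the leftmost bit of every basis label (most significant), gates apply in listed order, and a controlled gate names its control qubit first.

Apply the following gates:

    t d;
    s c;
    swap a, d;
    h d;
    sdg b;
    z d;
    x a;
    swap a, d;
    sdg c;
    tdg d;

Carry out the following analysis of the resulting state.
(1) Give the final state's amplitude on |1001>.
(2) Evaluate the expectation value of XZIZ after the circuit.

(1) The amplitude on |1001> is sqrt(2)*exp(3*I*pi/4)/2.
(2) In the final state, XZIZ has expectation 1.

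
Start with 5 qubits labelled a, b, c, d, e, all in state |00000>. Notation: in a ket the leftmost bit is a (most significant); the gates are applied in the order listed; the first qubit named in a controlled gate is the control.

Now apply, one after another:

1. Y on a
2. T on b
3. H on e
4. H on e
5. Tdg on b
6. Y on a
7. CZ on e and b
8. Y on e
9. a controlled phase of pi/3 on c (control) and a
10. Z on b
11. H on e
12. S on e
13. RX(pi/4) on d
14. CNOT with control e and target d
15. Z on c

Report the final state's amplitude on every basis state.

The resulting statevector has amplitude I*sqrt(2*sqrt(2) + 4)/4 on |00000>, -I*sqrt(4 - 2*sqrt(2))/4 on |00001>, sqrt(4 - 2*sqrt(2))/4 on |00010>, sqrt(2*sqrt(2) + 4)/4 on |00011>, and 0 on every other basis state. Key observation: gates 1-6 undo each other exactly, leaving only the rest of the circuit to track.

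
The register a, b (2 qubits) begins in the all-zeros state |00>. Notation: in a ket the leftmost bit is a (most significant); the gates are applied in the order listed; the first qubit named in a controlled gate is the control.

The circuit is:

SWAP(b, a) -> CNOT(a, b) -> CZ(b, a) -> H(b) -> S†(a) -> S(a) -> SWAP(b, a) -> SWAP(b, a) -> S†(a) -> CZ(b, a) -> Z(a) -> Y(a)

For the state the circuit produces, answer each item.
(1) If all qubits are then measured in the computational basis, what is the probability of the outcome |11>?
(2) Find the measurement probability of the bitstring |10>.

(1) Outcome |11> occurs with probability 1/2. Key observation: steps 6-9 multiply out to the identity, so the circuit reduces to the remaining gates.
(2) Outcome |10> occurs with probability 1/2.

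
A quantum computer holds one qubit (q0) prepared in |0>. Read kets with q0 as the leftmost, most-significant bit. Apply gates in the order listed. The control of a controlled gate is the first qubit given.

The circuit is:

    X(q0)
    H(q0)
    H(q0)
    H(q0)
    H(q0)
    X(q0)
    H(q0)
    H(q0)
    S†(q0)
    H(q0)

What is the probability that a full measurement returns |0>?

Outcome |0> occurs with probability 1/2. Key observation: steps 1-6 multiply out to the identity, so the circuit reduces to the remaining gates.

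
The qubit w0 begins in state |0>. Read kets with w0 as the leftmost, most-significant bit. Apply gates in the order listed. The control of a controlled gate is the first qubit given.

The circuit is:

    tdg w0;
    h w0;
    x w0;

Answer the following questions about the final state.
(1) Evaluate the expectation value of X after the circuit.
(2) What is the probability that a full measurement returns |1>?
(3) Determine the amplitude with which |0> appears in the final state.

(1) The observable X averages to 1.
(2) A full measurement returns |1> with probability 1/2.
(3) |0> carries amplitude sqrt(2)/2 in the final state.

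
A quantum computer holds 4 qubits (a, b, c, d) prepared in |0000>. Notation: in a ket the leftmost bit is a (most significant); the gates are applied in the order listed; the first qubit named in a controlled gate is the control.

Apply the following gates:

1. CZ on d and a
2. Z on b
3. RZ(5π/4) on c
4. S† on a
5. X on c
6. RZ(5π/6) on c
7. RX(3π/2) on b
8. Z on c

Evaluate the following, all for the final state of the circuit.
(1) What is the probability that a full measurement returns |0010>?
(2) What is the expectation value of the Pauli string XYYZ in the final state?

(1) The probability of measuring |0010> is 1/2.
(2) The expectation value of XYYZ is 0.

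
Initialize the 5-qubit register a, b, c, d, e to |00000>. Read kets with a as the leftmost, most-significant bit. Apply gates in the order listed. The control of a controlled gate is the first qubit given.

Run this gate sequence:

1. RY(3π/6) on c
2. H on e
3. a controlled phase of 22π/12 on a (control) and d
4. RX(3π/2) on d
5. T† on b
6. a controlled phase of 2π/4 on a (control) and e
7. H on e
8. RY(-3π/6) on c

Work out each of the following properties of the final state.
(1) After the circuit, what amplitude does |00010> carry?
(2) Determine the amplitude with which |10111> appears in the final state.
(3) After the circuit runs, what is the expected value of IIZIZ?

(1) |00010> carries amplitude -sqrt(2)*I/2 in the final state.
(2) |10111> carries amplitude 0 in the final state.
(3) In the final state, IIZIZ has expectation 1.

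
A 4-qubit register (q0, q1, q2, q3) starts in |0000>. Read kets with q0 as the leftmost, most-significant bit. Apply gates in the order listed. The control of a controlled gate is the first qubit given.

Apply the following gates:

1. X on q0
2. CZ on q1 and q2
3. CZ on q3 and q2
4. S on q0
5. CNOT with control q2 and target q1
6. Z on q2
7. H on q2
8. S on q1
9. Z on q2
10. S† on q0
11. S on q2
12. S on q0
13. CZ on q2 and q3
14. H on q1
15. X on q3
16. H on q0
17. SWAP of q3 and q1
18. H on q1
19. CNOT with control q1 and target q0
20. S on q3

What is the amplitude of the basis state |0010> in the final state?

The amplitude on |0010> is 1/4.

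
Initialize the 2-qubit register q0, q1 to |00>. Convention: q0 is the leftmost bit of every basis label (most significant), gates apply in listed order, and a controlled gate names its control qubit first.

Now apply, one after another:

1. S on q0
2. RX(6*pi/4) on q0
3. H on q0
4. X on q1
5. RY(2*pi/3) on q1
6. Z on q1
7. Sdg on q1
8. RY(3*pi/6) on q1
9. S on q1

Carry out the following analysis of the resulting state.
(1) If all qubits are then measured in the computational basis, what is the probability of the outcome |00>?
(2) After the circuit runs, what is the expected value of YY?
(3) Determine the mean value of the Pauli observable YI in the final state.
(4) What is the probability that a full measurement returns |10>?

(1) The probability of measuring |00> is 1/4.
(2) The observable YY averages to -1/2.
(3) In the final state, YI has expectation -1.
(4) Outcome |10> occurs with probability 1/4.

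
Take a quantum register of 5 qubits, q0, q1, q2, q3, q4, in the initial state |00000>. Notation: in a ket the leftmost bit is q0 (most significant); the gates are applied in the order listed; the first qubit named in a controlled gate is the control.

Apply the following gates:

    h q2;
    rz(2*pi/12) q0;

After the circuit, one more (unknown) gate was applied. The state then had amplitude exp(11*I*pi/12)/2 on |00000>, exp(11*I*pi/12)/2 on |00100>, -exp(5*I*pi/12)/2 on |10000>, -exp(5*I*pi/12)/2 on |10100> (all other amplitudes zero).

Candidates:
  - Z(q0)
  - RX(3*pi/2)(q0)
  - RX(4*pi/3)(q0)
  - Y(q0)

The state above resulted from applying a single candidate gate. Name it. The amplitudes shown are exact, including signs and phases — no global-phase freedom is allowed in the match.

The applied gate was RX(3*pi/2)(q0).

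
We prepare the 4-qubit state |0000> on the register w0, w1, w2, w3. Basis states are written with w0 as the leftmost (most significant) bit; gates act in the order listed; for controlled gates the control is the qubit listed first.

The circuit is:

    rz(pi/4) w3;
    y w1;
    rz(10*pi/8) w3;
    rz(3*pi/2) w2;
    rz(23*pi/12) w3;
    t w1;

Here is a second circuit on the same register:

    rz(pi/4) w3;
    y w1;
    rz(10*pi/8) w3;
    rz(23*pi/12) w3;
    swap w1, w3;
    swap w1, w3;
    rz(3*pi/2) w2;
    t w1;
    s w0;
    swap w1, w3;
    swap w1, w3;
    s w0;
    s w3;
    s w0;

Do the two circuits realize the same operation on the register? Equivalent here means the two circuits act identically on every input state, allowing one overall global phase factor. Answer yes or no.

No, they are not equivalent — no single phase factor reconciles the two unitaries.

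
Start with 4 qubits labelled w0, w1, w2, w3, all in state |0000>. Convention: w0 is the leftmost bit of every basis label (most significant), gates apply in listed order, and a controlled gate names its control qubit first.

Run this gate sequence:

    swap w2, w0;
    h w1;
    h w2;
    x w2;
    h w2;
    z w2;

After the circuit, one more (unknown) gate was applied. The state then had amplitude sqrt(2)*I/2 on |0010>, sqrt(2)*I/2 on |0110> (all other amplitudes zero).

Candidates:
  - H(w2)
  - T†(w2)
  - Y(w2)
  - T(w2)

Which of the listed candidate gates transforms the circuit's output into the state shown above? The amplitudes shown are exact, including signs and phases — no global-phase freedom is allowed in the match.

The unique candidate consistent with the amplitudes is Y(w2). Key observation: steps 3-6 multiply out to the identity, so the circuit reduces to the remaining gates.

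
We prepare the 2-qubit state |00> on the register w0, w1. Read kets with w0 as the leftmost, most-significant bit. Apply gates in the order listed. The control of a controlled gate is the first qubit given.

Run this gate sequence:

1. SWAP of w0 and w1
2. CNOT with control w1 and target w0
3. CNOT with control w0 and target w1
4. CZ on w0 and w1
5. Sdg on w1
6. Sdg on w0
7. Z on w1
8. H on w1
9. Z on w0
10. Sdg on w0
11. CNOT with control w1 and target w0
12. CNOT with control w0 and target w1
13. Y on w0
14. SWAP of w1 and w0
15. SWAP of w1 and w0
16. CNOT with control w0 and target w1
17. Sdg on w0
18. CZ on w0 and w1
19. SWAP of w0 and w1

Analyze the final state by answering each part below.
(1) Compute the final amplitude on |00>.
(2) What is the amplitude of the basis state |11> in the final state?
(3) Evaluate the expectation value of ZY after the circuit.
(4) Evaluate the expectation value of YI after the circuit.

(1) |00> carries amplitude -sqrt(2)*I/2 in the final state.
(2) The final state's coefficient on |11> equals -sqrt(2)/2.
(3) The observable ZY averages to 0.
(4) The expectation value of YI is 0.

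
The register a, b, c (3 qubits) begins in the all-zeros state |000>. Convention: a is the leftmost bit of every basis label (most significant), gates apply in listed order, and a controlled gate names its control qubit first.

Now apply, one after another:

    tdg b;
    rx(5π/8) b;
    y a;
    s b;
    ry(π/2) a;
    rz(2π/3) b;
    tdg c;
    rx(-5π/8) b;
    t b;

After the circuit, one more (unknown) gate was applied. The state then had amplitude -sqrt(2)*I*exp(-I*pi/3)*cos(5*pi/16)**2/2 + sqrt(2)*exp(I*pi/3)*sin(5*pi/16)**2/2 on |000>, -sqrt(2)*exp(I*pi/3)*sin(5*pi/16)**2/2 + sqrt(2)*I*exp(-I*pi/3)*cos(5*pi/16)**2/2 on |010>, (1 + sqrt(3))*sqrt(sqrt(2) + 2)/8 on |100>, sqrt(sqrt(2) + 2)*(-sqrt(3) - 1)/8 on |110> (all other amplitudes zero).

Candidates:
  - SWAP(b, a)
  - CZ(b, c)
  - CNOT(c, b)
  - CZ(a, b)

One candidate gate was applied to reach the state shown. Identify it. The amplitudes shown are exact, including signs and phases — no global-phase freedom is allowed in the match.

It was SWAP(b, a) that produced the state shown.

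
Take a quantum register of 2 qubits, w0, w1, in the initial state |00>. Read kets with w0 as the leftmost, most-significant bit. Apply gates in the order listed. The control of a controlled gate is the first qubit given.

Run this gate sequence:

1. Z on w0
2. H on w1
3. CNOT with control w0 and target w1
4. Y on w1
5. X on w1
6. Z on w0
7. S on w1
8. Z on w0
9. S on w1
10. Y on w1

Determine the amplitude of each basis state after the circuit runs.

After the circuit, the state carries amplitude sqrt(2)/2 on |00>, -sqrt(2)/2 on |01>, 0 on |10>, 0 on |11>.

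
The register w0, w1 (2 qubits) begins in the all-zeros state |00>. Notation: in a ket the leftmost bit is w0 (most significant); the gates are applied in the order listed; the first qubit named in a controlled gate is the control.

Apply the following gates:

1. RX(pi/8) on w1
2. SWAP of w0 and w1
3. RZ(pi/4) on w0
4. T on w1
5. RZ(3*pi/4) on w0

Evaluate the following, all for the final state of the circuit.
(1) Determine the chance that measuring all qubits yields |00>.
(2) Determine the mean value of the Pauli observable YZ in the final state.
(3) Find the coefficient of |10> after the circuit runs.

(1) A full measurement returns |00> with probability cos(pi/16)**2.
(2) In the final state, YZ has expectation sqrt(2 - sqrt(2))/2.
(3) |10> carries amplitude sin(pi/16) in the final state.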